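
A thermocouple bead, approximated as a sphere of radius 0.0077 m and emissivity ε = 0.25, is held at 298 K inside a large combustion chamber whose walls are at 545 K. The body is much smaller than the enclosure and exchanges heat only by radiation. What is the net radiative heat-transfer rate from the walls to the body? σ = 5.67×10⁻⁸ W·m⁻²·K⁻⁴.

For a small grey body in a large enclosure: P_net = εσA(T_body⁴ − T_wall⁴).
A = 4πr² = 7.451×10⁻⁴ m²; T_body⁴ − T_wall⁴ = 7.886×10⁹ − 8.822×10¹⁰ = -8.034×10¹⁰ K⁴.
|P_net| = 0.25·5.67×10⁻⁸·7.451×10⁻⁴·8.034×10¹⁰.

P_net ≈ 0.848 W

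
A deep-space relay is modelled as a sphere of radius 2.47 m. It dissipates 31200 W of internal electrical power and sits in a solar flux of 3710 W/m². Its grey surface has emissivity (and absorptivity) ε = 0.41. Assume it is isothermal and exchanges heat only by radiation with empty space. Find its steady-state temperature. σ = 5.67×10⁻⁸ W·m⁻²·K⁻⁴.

T ≈ 429 K

At steady state, absorbed solar power + internal power = radiated power.
Absorbed: α·S·A_cross = 0.41·3710·19.17 = 29150 W (cross-section πr²).
Total input = 29150 + 31200 = 60350 W.
Radiated: εσ·A_surf·T⁴ with A_surf = 4πr² = 76.67 m².
T⁴ = 60350/(0.41·5.67×10⁻⁸·76.67) = 3.386×10¹⁰ K⁴.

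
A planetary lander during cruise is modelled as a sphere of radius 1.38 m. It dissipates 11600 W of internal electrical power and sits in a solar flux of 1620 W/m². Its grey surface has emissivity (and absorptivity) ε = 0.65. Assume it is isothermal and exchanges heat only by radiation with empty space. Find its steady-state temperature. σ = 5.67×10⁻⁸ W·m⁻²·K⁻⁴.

At steady state, absorbed solar power + internal power = radiated power.
Absorbed: α·S·A_cross = 0.65·1620·5.983 = 6300 W (cross-section πr²).
Total input = 6300 + 11600 = 17900 W.
Radiated: εσ·A_surf·T⁴ with A_surf = 4πr² = 23.93 m².
T⁴ = 17900/(0.65·5.67×10⁻⁸·23.93) = 2.029×10¹⁰ K⁴.

T ≈ 377 K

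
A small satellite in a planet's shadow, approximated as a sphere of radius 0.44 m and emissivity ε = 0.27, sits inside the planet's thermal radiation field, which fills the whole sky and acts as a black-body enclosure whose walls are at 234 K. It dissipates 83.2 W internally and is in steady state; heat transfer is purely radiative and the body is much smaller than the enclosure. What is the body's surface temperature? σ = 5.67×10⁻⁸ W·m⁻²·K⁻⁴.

For a small grey body in a large enclosure, net radiated power = εσA(T⁴ − T_w⁴).
Steady state: P = εσA(T⁴ − T_w⁴) with A = 4πr² = 2.433 m².
T⁴ = P/(εσA) + T_w⁴ = 83.2/(0.27·5.67×10⁻⁸·2.433) + (234)⁴
    = 2.234×10⁹ + 2.998×10⁹ = 5.232×10⁹ K⁴.

T ≈ 269 K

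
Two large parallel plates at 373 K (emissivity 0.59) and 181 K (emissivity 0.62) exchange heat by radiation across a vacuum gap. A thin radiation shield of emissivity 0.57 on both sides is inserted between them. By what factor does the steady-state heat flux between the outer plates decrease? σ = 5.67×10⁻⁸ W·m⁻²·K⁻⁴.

Without shield: q₀ = σΔ(T⁴)/(1/ε₁+1/ε₂−1) with denominator 2.308.
With shield the two gaps are in series; the resistances add: (1/ε₁+1/ε_s−1)+(1/ε_s+1/ε₂−1) = 2.449+2.367 = 4.817.
Heat-flux ratio q₀/q = 4.817/2.308.

factor ≈ 2.09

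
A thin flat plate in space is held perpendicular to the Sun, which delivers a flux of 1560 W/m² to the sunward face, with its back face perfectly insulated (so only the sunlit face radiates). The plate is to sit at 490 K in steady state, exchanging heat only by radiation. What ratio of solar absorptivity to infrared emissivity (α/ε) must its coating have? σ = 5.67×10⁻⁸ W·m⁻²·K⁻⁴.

α/ε ≈ 2.10

Balance: αS·A = εσ·1A·T⁴ ⇒ α/ε = σT⁴/S.
α/ε = 5.67×10⁻⁸·(490)⁴/1560 = 5.67×10⁻⁸·5.765×10¹⁰/1560.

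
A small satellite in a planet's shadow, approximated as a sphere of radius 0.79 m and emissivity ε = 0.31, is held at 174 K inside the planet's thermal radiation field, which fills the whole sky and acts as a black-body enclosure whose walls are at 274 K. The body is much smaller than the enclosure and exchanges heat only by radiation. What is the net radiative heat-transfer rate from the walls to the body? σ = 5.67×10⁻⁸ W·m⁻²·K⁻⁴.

For a small grey body in a large enclosure: P_net = εσA(T_body⁴ − T_wall⁴).
A = 4πr² = 7.843 m²; T_body⁴ − T_wall⁴ = 9.166×10⁸ − 5.636×10⁹ = -4.720×10⁹ K⁴.
|P_net| = 0.31·5.67×10⁻⁸·7.843·4.720×10⁹.

P_net ≈ 651 W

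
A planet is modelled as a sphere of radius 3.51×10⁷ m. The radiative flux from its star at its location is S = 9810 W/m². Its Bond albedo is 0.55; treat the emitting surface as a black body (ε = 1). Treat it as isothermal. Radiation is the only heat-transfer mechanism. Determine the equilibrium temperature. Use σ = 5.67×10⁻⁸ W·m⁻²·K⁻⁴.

At equilibrium, absorbed power = emitted power.
Absorbing cross-section = πr² = 3.870×10¹⁵ m²; emitting surface = 4πr² = 1.548×10¹⁶ m² (ratio 4).
(1−a)S·A_cross = εσ·A_surf·T⁴  ⇒  T⁴ = (1−a)S/(4σ).
T⁴ = 0.450·9810/(4·5.67×10⁻⁸) = 1.946×10¹⁰ K⁴.
T = (1.946×10¹⁰)^(1/4).

T ≈ 374 K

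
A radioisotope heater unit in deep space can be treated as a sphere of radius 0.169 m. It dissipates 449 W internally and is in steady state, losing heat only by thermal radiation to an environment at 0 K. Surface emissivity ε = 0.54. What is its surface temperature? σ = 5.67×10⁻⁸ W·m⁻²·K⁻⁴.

T ≈ 450 K

Steady state: internal power = radiated power, P = εσA T⁴.
Radiating area A = 4πr² = 0.3589 m².
T⁴ = P/(εσA) = 449/(0.54·5.67×10⁻⁸·0.3589) = 4.086×10¹⁰ K⁴.
T = (4.086×10¹⁰)^(1/4).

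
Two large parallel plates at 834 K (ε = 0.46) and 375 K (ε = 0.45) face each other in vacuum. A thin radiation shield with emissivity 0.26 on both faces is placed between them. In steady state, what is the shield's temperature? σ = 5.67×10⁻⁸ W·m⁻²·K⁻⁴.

In steady state the net flux on the hot side equals that on the cold side.
σ(T₁⁴−T_s⁴)/D₁ = σ(T_s⁴−T₂⁴)/D₂, with D₁ = 1/ε₁+1/ε_s−1 = 5.020, D₂ = 1/ε_s+1/ε₂−1 = 5.068.
Solve for T_s⁴: T_s⁴ = (D₂·T₁⁴ + D₁·T₂⁴)/(D₁+D₂) = 2.529×10¹¹ K⁴.

T_s ≈ 709 K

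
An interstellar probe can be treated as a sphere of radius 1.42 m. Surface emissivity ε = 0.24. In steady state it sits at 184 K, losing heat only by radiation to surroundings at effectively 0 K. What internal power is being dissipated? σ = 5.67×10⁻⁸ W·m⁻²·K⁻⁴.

P ≈ 395 W

Steady state: P = εσA T⁴.
A = 4πr² = 25.34 m²; T⁴ = (184)⁴ = 1.146×10⁹ K⁴.
P = 0.24 × 5.67×10⁻⁸ × 25.34 × 1.146×10⁹.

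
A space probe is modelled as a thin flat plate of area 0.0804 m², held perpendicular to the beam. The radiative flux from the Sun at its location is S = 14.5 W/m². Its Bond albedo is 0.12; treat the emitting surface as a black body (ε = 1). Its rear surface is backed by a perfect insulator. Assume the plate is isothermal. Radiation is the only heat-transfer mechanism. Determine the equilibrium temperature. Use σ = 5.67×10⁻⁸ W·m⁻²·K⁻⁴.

At equilibrium, absorbed power = emitted power.
Absorbing cross-section = A = 0.08040 m²; emitting surface = A = 0.08040 m² (ratio 1).
(1−a)S·A_cross = εσ·A_surf·T⁴  ⇒  T⁴ = (1−a)S/(1σ).
T⁴ = 0.880·14.5/(1·5.67×10⁻⁸) = 2.250×10⁸ K⁴.
T = (2.250×10⁸)^(1/4).

T ≈ 122 K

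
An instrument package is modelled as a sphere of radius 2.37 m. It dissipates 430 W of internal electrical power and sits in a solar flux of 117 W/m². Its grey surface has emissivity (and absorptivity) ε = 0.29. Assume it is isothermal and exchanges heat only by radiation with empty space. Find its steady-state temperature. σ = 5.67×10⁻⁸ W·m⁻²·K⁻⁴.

T ≈ 173 K

At steady state, absorbed solar power + internal power = radiated power.
Absorbed: α·S·A_cross = 0.29·117·17.65 = 598.7 W (cross-section πr²).
Total input = 598.7 + 430 = 1029 W.
Radiated: εσ·A_surf·T⁴ with A_surf = 4πr² = 70.58 m².
T⁴ = 1029/(0.29·5.67×10⁻⁸·70.58) = 8.864×10⁸ K⁴.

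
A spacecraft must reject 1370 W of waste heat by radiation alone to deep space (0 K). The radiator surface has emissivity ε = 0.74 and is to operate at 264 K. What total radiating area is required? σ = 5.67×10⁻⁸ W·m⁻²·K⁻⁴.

P = εσA T⁴ ⇒ A = P/(εσT⁴).
T⁴ = 4.858×10⁹ K⁴.
A = 1370/(0.74 × 5.67×10⁻⁸ × 4.858×10⁹).

A ≈ 6.72 m²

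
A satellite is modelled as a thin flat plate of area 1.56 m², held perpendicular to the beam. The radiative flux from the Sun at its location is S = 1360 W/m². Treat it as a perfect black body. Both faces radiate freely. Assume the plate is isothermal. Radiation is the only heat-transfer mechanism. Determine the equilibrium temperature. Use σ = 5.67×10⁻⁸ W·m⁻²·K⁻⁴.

T ≈ 331 K

At equilibrium, absorbed power = emitted power.
Absorbing cross-section = A = 1.560 m²; emitting surface = 2A = 3.120 m² (ratio 2).
S·A_cross = εσ·A_surf·T⁴  ⇒  T⁴ = S/(2σ).
T⁴ = 1.00·1360/(2·5.67×10⁻⁸) = 1.199×10¹⁰ K⁴.
T = (1.199×10¹⁰)^(1/4).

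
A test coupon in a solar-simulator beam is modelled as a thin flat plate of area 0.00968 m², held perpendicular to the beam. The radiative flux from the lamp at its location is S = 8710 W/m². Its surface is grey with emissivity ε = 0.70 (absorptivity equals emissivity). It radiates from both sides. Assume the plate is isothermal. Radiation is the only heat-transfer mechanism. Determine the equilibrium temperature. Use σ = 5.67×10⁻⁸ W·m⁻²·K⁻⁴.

At equilibrium, absorbed power = emitted power.
Absorbing cross-section = A = 0.009680 m²; emitting surface = 2A = 0.01936 m² (ratio 2).
εS·A_cross = εσ·A_surf·T⁴  ⇒  T⁴ = S/(2σ)   (ε cancels).
T⁴ = 8710/(2·5.67×10⁻⁸) = 7.681×10¹⁰ K⁴.
T = (7.681×10¹⁰)^(1/4).

T ≈ 526 K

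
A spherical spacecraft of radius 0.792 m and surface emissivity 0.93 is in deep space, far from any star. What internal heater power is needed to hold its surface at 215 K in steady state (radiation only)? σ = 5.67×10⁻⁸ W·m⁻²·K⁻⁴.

P ≈ 888 W

P = εσ·4πr²·T⁴.
4πr² = 7.882 m²; T⁴ = 2.137×10⁹ K⁴.
P = 0.93·5.67×10⁻⁸·7.882·2.137×10⁹.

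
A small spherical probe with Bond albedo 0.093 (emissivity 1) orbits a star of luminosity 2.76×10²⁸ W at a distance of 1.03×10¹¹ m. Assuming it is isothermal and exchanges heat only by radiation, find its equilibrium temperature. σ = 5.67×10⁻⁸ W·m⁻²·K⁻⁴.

T ≈ 954 K

First find the stellar flux at distance d: S = L/(4πd²) = 2.76×10²⁸/(4π·(1.03×10¹¹)²) = 2.070×10⁵ W/m².
For an isothermal sphere, absorbed (1−a)S·πr² = emitted σ·4πr²·T⁴, so T⁴ = (1−a)S/(4σ).
T⁴ = 0.907·2.070×10⁵/(4·5.67×10⁻⁸) = 8.279×10¹¹ K⁴.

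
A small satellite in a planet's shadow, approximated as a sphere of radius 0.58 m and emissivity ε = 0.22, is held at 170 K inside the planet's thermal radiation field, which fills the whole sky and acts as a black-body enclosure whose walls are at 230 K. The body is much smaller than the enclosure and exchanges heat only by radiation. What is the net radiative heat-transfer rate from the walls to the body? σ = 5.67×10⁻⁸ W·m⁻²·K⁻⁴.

For a small grey body in a large enclosure: P_net = εσA(T_body⁴ − T_wall⁴).
A = 4πr² = 4.227 m²; T_body⁴ − T_wall⁴ = 8.352×10⁸ − 2.798×10⁹ = -1.963×10⁹ K⁴.
|P_net| = 0.22·5.67×10⁻⁸·4.227·1.963×10⁹.

P_net ≈ 104 W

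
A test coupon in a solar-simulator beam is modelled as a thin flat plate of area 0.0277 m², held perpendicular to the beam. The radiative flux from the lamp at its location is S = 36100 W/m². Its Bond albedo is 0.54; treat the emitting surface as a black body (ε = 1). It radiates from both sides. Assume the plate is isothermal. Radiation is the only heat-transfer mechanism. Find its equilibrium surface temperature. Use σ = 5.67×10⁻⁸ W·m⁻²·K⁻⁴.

At equilibrium, absorbed power = emitted power.
Absorbing cross-section = A = 0.02770 m²; emitting surface = 2A = 0.05540 m² (ratio 2).
(1−a)S·A_cross = εσ·A_surf·T⁴  ⇒  T⁴ = (1−a)S/(2σ).
T⁴ = 0.460·36100/(2·5.67×10⁻⁸) = 1.464×10¹¹ K⁴.
T = (1.464×10¹¹)^(1/4).

T ≈ 619 K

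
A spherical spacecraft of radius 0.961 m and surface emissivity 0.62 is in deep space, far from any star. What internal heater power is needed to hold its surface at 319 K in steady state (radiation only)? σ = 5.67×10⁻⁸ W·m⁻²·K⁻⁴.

P ≈ 4220 W

P = εσ·4πr²·T⁴.
4πr² = 11.61 m²; T⁴ = 1.036×10¹⁰ K⁴.
P = 0.62·5.67×10⁻⁸·11.61·1.036×10¹⁰.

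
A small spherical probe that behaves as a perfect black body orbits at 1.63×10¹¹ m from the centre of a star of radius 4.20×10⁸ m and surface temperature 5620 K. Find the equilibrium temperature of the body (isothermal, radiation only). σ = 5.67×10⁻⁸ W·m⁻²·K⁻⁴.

The star's surface emits σT_*⁴; at distance d the flux is S = σT_*⁴(R_*/d)².
S = 5.67×10⁻⁸·(5620)⁴·(4.20×10⁸/1.63×10¹¹)² = 375.5 W/m².
For an isothermal sphere T⁴ = (1−a)S/(4σ) = 1.656×10⁹ K⁴.

T ≈ 202 K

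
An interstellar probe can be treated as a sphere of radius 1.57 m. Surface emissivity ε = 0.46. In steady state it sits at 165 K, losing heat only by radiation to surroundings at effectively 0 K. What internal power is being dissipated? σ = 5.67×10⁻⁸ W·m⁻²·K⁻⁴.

Steady state: P = εσA T⁴.
A = 4πr² = 30.97 m²; T⁴ = (165)⁴ = 7.412×10⁸ K⁴.
P = 0.46 × 5.67×10⁻⁸ × 30.97 × 7.412×10⁸.

P ≈ 599 W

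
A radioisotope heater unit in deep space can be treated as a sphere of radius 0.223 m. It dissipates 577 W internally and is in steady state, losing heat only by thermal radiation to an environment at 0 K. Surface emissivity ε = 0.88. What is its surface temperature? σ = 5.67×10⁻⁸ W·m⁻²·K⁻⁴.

Steady state: internal power = radiated power, P = εσA T⁴.
Radiating area A = 4πr² = 0.6249 m².
T⁴ = P/(εσA) = 577/(0.88·5.67×10⁻⁸·0.6249) = 1.851×10¹⁰ K⁴.
T = (1.851×10¹⁰)^(1/4).

T ≈ 369 K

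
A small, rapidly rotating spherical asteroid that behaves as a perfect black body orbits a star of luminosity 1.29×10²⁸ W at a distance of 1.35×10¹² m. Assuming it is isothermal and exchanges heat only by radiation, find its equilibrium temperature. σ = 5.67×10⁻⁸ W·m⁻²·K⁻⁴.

First find the stellar flux at distance d: S = L/(4πd²) = 1.29×10²⁸/(4π·(1.35×10¹²)²) = 563.3 W/m².
For an isothermal sphere, absorbed (1−a)S·πr² = emitted σ·4πr²·T⁴, so T⁴ = (1−a)S/(4σ).
T⁴ = 1.00·563.3/(4·5.67×10⁻⁸) = 2.484×10⁹ K⁴.

T ≈ 223 K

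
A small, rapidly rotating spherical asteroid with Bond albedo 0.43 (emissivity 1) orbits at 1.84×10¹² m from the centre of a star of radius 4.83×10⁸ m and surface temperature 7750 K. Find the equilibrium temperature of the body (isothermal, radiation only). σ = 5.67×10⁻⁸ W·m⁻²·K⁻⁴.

The star's surface emits σT_*⁴; at distance d the flux is S = σT_*⁴(R_*/d)².
S = 5.67×10⁻⁸·(7750)⁴·(4.83×10⁸/1.84×10¹²)² = 14.09 W/m².
For an isothermal sphere T⁴ = (1−a)S/(4σ) = 3.542×10⁷ K⁴.

T ≈ 77.1 K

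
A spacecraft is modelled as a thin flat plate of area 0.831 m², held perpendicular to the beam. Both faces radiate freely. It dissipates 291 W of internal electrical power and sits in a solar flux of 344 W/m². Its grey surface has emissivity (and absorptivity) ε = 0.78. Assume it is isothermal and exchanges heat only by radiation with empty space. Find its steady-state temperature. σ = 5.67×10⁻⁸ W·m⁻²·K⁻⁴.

At steady state, absorbed solar power + internal power = radiated power.
Absorbed: α·S·A_cross = 0.78·344·0.8310 = 223.0 W (cross-section A).
Total input = 223.0 + 291 = 514.0 W.
Radiated: εσ·A_surf·T⁴ with A_surf = 2A = 1.662 m².
T⁴ = 514.0/(0.78·5.67×10⁻⁸·1.662) = 6.992×10⁹ K⁴.

T ≈ 289 K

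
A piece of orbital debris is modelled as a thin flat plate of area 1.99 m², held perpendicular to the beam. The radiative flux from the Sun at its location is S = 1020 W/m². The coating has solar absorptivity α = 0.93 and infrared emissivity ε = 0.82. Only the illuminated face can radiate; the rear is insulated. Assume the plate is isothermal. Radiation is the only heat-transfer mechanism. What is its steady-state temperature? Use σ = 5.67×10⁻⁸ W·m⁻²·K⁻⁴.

At equilibrium, absorbed power = emitted power.
Absorbing cross-section = A = 1.990 m²; emitting surface = A = 1.990 m² (ratio 1).
αS·A_cross = εσ·A_surf·T⁴  ⇒  T⁴ = αS/(ε·1σ).
T⁴ = 0.930·1020/(0.82·1·5.67×10⁻⁸) = 2.040×10¹⁰ K⁴.
T = (2.040×10¹⁰)^(1/4).

T ≈ 378 K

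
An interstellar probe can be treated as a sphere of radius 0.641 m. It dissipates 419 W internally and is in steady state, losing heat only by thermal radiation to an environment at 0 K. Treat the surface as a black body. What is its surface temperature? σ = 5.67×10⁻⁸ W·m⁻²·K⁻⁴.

Steady state: internal power = radiated power, P = εσA T⁴.
Radiating area A = 4πr² = 5.163 m².
T⁴ = P/(εσA) = 419/(1.0·5.67×10⁻⁸·5.163) = 1.431×10⁹ K⁴.
T = (1.431×10⁹)^(1/4).

T ≈ 195 K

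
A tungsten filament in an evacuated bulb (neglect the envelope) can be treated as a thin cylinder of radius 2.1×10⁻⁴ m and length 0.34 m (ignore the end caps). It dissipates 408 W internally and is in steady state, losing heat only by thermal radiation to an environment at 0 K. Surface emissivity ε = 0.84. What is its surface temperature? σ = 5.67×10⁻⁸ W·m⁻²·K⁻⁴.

Steady state: internal power = radiated power, P = εσA T⁴.
Radiating area A = 2πrL = 4.486×10⁻⁴ m².
T⁴ = P/(εσA) = 408/(0.84·5.67×10⁻⁸·4.486×10⁻⁴) = 1.910×10¹³ K⁴.
T = (1.910×10¹³)^(1/4).

T ≈ 2090 K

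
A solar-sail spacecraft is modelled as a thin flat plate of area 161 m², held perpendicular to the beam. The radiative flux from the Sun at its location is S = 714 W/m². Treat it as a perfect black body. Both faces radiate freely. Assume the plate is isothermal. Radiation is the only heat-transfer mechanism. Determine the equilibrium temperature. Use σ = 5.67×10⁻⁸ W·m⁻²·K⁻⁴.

T ≈ 282 K

At equilibrium, absorbed power = emitted power.
Absorbing cross-section = A = 161.0 m²; emitting surface = 2A = 322.0 m² (ratio 2).
S·A_cross = εσ·A_surf·T⁴  ⇒  T⁴ = S/(2σ).
T⁴ = 1.00·714/(2·5.67×10⁻⁸) = 6.296×10⁹ K⁴.
T = (6.296×10⁹)^(1/4).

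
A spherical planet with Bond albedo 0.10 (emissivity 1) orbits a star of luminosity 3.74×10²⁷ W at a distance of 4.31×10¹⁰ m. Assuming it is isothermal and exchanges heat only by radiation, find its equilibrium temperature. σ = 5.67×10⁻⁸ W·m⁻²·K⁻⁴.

T ≈ 893 K

First find the stellar flux at distance d: S = L/(4πd²) = 3.74×10²⁷/(4π·(4.31×10¹⁰)²) = 1.602×10⁵ W/m².
For an isothermal sphere, absorbed (1−a)S·πr² = emitted σ·4πr²·T⁴, so T⁴ = (1−a)S/(4σ).
T⁴ = 0.900·1.602×10⁵/(4·5.67×10⁻⁸) = 6.358×10¹¹ K⁴.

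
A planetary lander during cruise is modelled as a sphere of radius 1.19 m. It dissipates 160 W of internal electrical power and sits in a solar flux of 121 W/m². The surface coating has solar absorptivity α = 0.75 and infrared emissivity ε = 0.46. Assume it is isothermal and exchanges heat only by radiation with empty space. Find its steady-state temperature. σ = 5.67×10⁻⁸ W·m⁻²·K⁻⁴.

At steady state, absorbed solar power + internal power = radiated power.
Absorbed: α·S·A_cross = 0.75·121·4.449 = 403.7 W (cross-section πr²).
Total input = 403.7 + 160 = 563.7 W.
Radiated: εσ·A_surf·T⁴ with A_surf = 4πr² = 17.80 m².
T⁴ = 563.7/(0.46·5.67×10⁻⁸·17.80) = 1.215×10⁹ K⁴.

T ≈ 187 K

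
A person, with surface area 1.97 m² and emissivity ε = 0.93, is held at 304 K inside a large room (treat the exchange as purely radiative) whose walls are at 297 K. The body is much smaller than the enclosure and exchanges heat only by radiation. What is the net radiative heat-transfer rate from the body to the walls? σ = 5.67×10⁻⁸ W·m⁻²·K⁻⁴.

P_net ≈ 78.9 W

For a small grey body in a large enclosure: P_net = εσA(T_body⁴ − T_wall⁴).
A = 1.97 m²; T_body⁴ − T_wall⁴ = 8.541×10⁹ − 7.781×10⁹ = 7.599×10⁸ K⁴.
|P_net| = 0.93·5.67×10⁻⁸·1.970·7.599×10⁸.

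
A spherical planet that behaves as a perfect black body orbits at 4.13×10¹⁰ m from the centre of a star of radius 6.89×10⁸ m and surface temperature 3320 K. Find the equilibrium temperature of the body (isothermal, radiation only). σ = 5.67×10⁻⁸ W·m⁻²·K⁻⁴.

The star's surface emits σT_*⁴; at distance d the flux is S = σT_*⁴(R_*/d)².
S = 5.67×10⁻⁸·(3320)⁴·(6.89×10⁸/4.13×10¹⁰)² = 1917 W/m².
For an isothermal sphere T⁴ = (1−a)S/(4σ) = 8.453×10⁹ K⁴.

T ≈ 303 K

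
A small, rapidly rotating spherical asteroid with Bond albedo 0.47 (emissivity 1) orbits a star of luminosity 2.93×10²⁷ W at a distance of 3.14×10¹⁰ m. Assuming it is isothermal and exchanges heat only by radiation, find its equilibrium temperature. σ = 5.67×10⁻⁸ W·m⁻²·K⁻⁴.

T ≈ 862 K

First find the stellar flux at distance d: S = L/(4πd²) = 2.93×10²⁷/(4π·(3.14×10¹⁰)²) = 2.365×10⁵ W/m².
For an isothermal sphere, absorbed (1−a)S·πr² = emitted σ·4πr²·T⁴, so T⁴ = (1−a)S/(4σ).
T⁴ = 0.530·2.365×10⁵/(4·5.67×10⁻⁸) = 5.526×10¹¹ K⁴.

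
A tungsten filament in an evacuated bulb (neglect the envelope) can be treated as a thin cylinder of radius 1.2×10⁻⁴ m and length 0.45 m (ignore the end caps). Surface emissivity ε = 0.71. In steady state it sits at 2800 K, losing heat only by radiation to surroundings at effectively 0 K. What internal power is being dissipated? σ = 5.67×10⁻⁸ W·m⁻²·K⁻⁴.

Steady state: P = εσA T⁴.
A = 2πrL = 3.393×10⁻⁴ m²; T⁴ = (2800)⁴ = 6.147×10¹³ K⁴.
P = 0.71 × 5.67×10⁻⁸ × 3.393×10⁻⁴ × 6.147×10¹³.

P ≈ 840 W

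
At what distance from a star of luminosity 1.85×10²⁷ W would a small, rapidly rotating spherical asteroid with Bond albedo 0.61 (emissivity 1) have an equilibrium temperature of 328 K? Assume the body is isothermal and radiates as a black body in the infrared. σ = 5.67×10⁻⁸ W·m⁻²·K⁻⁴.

For an isothermal black-emitting sphere, (1−a)S·πr² = σ·4πr²·T⁴ ⇒ S = 4σT⁴/(1−a).
S = 4·5.67×10⁻⁸·(328)⁴/0.390 = 6731 W/m².
Flux falls as S = L/(4πd²), so d = √(L/(4πS)) = √(1.85×10²⁷/(4π·6731)).

d ≈ 1.48×10¹¹ m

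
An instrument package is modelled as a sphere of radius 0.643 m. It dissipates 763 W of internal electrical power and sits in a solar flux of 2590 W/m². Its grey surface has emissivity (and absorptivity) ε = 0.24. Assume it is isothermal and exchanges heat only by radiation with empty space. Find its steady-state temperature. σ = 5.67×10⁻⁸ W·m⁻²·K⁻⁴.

At steady state, absorbed solar power + internal power = radiated power.
Absorbed: α·S·A_cross = 0.24·2590·1.299 = 807.4 W (cross-section πr²).
Total input = 807.4 + 763 = 1570 W.
Radiated: εσ·A_surf·T⁴ with A_surf = 4πr² = 5.196 m².
T⁴ = 1570/(0.24·5.67×10⁻⁸·5.196) = 2.221×10¹⁰ K⁴.

T ≈ 386 K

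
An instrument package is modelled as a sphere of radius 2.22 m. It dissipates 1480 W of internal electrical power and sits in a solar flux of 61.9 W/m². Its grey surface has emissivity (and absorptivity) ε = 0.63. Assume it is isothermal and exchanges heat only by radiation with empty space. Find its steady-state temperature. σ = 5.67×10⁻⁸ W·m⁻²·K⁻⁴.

At steady state, absorbed solar power + internal power = radiated power.
Absorbed: α·S·A_cross = 0.63·61.9·15.48 = 603.8 W (cross-section πr²).
Total input = 603.8 + 1480 = 2084 W.
Radiated: εσ·A_surf·T⁴ with A_surf = 4πr² = 61.93 m².
T⁴ = 2084/(0.63·5.67×10⁻⁸·61.93) = 9.419×10⁸ K⁴.

T ≈ 175 K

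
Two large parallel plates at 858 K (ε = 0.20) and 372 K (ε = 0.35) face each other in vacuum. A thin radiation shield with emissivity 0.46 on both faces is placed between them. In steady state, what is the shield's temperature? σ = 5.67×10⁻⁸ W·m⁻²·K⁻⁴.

T_s ≈ 689 K

In steady state the net flux on the hot side equals that on the cold side.
σ(T₁⁴−T_s⁴)/D₁ = σ(T_s⁴−T₂⁴)/D₂, with D₁ = 1/ε₁+1/ε_s−1 = 6.174, D₂ = 1/ε_s+1/ε₂−1 = 4.031.
Solve for T_s⁴: T_s⁴ = (D₂·T₁⁴ + D₁·T₂⁴)/(D₁+D₂) = 2.257×10¹¹ K⁴.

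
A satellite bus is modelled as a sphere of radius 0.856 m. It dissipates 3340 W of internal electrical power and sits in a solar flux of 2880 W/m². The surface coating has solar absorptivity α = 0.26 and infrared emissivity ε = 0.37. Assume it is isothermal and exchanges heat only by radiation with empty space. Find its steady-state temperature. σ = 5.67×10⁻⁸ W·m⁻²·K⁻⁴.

At steady state, absorbed solar power + internal power = radiated power.
Absorbed: α·S·A_cross = 0.26·2880·2.302 = 1724 W (cross-section πr²).
Total input = 1724 + 3340 = 5064 W.
Radiated: εσ·A_surf·T⁴ with A_surf = 4πr² = 9.208 m².
T⁴ = 5064/(0.37·5.67×10⁻⁸·9.208) = 2.621×10¹⁰ K⁴.

T ≈ 402 K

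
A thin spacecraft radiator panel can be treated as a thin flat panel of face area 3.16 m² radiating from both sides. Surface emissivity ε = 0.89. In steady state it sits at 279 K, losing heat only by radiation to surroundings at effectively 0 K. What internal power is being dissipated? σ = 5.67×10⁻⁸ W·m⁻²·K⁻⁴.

Steady state: P = εσA T⁴.
A = 2·3.16 = 6.320 m²; T⁴ = (279)⁴ = 6.059×10⁹ K⁴.
P = 0.89 × 5.67×10⁻⁸ × 6.320 × 6.059×10⁹.

P ≈ 1930 W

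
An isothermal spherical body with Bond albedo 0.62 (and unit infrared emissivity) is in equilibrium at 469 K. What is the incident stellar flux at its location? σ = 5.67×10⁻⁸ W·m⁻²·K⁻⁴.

S ≈ 28900 W/m²

(1−a)S·πr² = σ·4πr²·T⁴ ⇒ S = 4σT⁴/(1−a).
S = 4·5.67×10⁻⁸·4.838×10¹⁰/0.380.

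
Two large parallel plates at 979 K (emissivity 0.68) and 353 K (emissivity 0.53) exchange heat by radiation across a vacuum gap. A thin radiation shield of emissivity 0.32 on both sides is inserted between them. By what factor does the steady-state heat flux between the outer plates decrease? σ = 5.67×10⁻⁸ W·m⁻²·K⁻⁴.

factor ≈ 3.23

Without shield: q₀ = σΔ(T⁴)/(1/ε₁+1/ε₂−1) with denominator 2.357.
With shield the two gaps are in series; the resistances add: (1/ε₁+1/ε_s−1)+(1/ε_s+1/ε₂−1) = 3.596+4.012 = 7.607.
Heat-flux ratio q₀/q = 7.607/2.357.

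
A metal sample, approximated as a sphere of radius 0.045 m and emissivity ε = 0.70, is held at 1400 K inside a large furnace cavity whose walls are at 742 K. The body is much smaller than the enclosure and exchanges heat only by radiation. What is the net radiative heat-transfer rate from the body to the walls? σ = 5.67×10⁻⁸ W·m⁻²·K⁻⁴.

P_net ≈ 3570 W

For a small grey body in a large enclosure: P_net = εσA(T_body⁴ − T_wall⁴).
A = 4πr² = 0.02545 m²; T_body⁴ − T_wall⁴ = 3.842×10¹² − 3.031×10¹¹ = 3.538×10¹² K⁴.
|P_net| = 0.70·5.67×10⁻⁸·0.02545·3.538×10¹².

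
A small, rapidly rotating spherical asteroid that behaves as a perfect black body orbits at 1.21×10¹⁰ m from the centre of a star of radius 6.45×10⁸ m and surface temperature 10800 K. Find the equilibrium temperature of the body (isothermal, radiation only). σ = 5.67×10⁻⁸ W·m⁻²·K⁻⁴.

T ≈ 1760 K

The star's surface emits σT_*⁴; at distance d the flux is S = σT_*⁴(R_*/d)².
S = 5.67×10⁻⁸·(10800)⁴·(6.45×10⁸/1.21×10¹⁰)² = 2.192×10⁶ W/m².
For an isothermal sphere T⁴ = (1−a)S/(4σ) = 9.665×10¹² K⁴.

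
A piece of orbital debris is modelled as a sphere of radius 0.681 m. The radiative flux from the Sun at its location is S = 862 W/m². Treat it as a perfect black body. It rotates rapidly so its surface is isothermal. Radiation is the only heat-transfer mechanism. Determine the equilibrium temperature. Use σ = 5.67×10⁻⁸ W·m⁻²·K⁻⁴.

T ≈ 248 K

At equilibrium, absorbed power = emitted power.
Absorbing cross-section = πr² = 1.457 m²; emitting surface = 4πr² = 5.828 m² (ratio 4).
S·A_cross = εσ·A_surf·T⁴  ⇒  T⁴ = S/(4σ).
T⁴ = 1.00·862/(4·5.67×10⁻⁸) = 3.801×10⁹ K⁴.
T = (3.801×10⁹)^(1/4).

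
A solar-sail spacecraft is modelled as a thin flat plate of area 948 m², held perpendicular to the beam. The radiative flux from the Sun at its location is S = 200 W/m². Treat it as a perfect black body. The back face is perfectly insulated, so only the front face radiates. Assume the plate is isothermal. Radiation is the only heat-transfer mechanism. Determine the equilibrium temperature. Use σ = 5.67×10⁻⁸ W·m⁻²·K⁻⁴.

At equilibrium, absorbed power = emitted power.
Absorbing cross-section = A = 948.0 m²; emitting surface = A = 948.0 m² (ratio 1).
S·A_cross = εσ·A_surf·T⁴  ⇒  T⁴ = S/(1σ).
T⁴ = 1.00·200/(1·5.67×10⁻⁸) = 3.527×10⁹ K⁴.
T = (3.527×10⁹)^(1/4).

T ≈ 244 K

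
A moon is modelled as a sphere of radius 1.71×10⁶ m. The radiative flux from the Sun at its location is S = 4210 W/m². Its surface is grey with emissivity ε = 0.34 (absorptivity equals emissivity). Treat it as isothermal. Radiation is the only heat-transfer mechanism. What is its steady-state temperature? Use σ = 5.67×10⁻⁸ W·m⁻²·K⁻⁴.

T ≈ 369 K

At equilibrium, absorbed power = emitted power.
Absorbing cross-section = πr² = 9.186×10¹² m²; emitting surface = 4πr² = 3.675×10¹³ m² (ratio 4).
εS·A_cross = εσ·A_surf·T⁴  ⇒  T⁴ = S/(4σ)   (ε cancels).
T⁴ = 4210/(4·5.67×10⁻⁸) = 1.856×10¹⁰ K⁴.
T = (1.856×10¹⁰)^(1/4).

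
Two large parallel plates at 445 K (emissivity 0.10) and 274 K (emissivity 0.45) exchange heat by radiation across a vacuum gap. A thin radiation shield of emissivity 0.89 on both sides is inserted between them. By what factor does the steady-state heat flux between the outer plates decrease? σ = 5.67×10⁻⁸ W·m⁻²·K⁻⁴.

factor ≈ 1.11

Without shield: q₀ = σΔ(T⁴)/(1/ε₁+1/ε₂−1) with denominator 11.22.
With shield the two gaps are in series; the resistances add: (1/ε₁+1/ε_s−1)+(1/ε_s+1/ε₂−1) = 10.12+2.346 = 12.47.
Heat-flux ratio q₀/q = 12.47/11.22.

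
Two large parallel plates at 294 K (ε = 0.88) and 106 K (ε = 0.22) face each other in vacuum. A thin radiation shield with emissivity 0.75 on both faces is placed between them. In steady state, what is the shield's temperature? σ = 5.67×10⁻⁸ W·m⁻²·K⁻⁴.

T_s ≈ 276 K

In steady state the net flux on the hot side equals that on the cold side.
σ(T₁⁴−T_s⁴)/D₁ = σ(T_s⁴−T₂⁴)/D₂, with D₁ = 1/ε₁+1/ε_s−1 = 1.470, D₂ = 1/ε_s+1/ε₂−1 = 4.879.
Solve for T_s⁴: T_s⁴ = (D₂·T₁⁴ + D₁·T₂⁴)/(D₁+D₂) = 5.771×10⁹ K⁴.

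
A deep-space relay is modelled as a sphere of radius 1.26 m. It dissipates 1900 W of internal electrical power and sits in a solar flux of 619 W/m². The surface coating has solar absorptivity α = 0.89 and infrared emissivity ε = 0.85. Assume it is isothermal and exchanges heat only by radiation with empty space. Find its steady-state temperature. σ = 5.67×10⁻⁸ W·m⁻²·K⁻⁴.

T ≈ 264 K

At steady state, absorbed solar power + internal power = radiated power.
Absorbed: α·S·A_cross = 0.89·619·4.988 = 2748 W (cross-section πr²).
Total input = 2748 + 1900 = 4648 W.
Radiated: εσ·A_surf·T⁴ with A_surf = 4πr² = 19.95 m².
T⁴ = 4648/(0.85·5.67×10⁻⁸·19.95) = 4.834×10⁹ K⁴.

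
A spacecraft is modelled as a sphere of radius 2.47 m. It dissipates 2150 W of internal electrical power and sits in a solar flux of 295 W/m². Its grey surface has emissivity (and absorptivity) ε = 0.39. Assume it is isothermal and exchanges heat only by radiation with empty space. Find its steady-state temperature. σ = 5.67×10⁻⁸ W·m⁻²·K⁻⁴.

At steady state, absorbed solar power + internal power = radiated power.
Absorbed: α·S·A_cross = 0.39·295·19.17 = 2205 W (cross-section πr²).
Total input = 2205 + 2150 = 4355 W.
Radiated: εσ·A_surf·T⁴ with A_surf = 4πr² = 76.67 m².
T⁴ = 4355/(0.39·5.67×10⁻⁸·76.67) = 2.569×10⁹ K⁴.

T ≈ 225 K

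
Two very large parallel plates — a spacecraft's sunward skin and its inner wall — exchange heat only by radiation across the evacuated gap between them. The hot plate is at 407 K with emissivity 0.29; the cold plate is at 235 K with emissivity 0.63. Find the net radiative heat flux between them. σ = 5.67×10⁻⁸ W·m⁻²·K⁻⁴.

For two infinite grey parallel plates, q = σ(T₁⁴ − T₂⁴)/(1/ε₁ + 1/ε₂ − 1).
T₁⁴ − T₂⁴ = 2.744×10¹⁰ − 3.050×10⁹ = 2.439×10¹⁰ K⁴.
1/ε₁ + 1/ε₂ − 1 = 3.448 + 1.587 − 1 = 4.036.
q = 5.67×10⁻⁸ × 2.439×10¹⁰ / 4.036.

q ≈ 343 W/m²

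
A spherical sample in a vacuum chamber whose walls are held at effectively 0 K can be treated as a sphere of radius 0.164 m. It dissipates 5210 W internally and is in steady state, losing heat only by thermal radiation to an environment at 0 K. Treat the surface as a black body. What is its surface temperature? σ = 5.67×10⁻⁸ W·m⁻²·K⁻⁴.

T ≈ 722 K

Steady state: internal power = radiated power, P = εσA T⁴.
Radiating area A = 4πr² = 0.3380 m².
T⁴ = P/(εσA) = 5210/(1.0·5.67×10⁻⁸·0.3380) = 2.719×10¹¹ K⁴.
T = (2.719×10¹¹)^(1/4).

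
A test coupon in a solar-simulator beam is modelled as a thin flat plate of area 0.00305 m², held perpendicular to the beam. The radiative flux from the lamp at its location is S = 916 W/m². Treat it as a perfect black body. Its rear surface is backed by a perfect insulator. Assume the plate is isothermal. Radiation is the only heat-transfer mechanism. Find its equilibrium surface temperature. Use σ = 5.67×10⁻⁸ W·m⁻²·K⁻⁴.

T ≈ 357 K

At equilibrium, absorbed power = emitted power.
Absorbing cross-section = A = 0.003050 m²; emitting surface = A = 0.003050 m² (ratio 1).
S·A_cross = εσ·A_surf·T⁴  ⇒  T⁴ = S/(1σ).
T⁴ = 1.00·916/(1·5.67×10⁻⁸) = 1.616×10¹⁰ K⁴.
T = (1.616×10¹⁰)^(1/4).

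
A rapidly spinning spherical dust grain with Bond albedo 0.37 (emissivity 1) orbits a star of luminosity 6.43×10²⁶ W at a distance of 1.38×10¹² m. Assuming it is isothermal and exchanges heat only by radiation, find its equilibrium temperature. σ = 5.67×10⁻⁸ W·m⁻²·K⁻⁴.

First find the stellar flux at distance d: S = L/(4πd²) = 6.43×10²⁶/(4π·(1.38×10¹²)²) = 26.87 W/m².
For an isothermal sphere, absorbed (1−a)S·πr² = emitted σ·4πr²·T⁴, so T⁴ = (1−a)S/(4σ).
T⁴ = 0.630·26.87/(4·5.67×10⁻⁸) = 7.463×10⁷ K⁴.

T ≈ 92.9 K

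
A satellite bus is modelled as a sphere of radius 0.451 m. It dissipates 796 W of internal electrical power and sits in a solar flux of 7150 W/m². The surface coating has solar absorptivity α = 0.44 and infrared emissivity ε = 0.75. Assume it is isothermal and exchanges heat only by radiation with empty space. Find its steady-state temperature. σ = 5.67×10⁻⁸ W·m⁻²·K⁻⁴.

At steady state, absorbed solar power + internal power = radiated power.
Absorbed: α·S·A_cross = 0.44·7150·0.6390 = 2010 W (cross-section πr²).
Total input = 2010 + 796 = 2806 W.
Radiated: εσ·A_surf·T⁴ with A_surf = 4πr² = 2.556 m².
T⁴ = 2806/(0.75·5.67×10⁻⁸·2.556) = 2.582×10¹⁰ K⁴.

T ≈ 401 K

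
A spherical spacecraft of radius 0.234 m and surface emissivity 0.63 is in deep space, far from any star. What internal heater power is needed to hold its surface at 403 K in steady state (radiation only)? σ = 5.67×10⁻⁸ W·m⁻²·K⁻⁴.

P ≈ 648 W

P = εσ·4πr²·T⁴.
4πr² = 0.6881 m²; T⁴ = 2.638×10¹⁰ K⁴.
P = 0.63·5.67×10⁻⁸·0.6881·2.638×10¹⁰.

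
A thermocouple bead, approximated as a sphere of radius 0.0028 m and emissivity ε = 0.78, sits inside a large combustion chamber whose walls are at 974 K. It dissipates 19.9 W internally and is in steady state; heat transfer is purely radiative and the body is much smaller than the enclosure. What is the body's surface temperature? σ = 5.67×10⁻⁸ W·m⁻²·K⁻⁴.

T ≈ 1530 K

For a small grey body in a large enclosure, net radiated power = εσA(T⁴ − T_w⁴).
Steady state: P = εσA(T⁴ − T_w⁴) with A = 4πr² = 9.852×10⁻⁵ m².
T⁴ = P/(εσA) + T_w⁴ = 19.9/(0.78·5.67×10⁻⁸·9.852×10⁻⁵) + (974)⁴
    = 4.567×10¹² + 9.000×10¹¹ = 5.467×10¹² K⁴.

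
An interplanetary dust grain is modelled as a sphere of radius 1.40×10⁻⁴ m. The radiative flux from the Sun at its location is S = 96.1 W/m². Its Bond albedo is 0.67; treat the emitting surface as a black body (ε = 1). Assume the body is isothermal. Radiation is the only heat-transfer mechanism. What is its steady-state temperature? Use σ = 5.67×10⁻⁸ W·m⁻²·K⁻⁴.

At equilibrium, absorbed power = emitted power.
Absorbing cross-section = πr² = 6.158×10⁻⁸ m²; emitting surface = 4πr² = 2.463×10⁻⁷ m² (ratio 4).
(1−a)S·A_cross = εσ·A_surf·T⁴  ⇒  T⁴ = (1−a)S/(4σ).
T⁴ = 0.330·96.1/(4·5.67×10⁻⁸) = 1.398×10⁸ K⁴.
T = (1.398×10⁸)^(1/4).

T ≈ 109 K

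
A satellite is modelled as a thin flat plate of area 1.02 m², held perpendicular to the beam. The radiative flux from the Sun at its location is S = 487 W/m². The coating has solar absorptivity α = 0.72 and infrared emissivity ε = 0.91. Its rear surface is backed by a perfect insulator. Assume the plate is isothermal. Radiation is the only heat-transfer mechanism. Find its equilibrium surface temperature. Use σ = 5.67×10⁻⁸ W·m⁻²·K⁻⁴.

At equilibrium, absorbed power = emitted power.
Absorbing cross-section = A = 1.020 m²; emitting surface = A = 1.020 m² (ratio 1).
αS·A_cross = εσ·A_surf·T⁴  ⇒  T⁴ = αS/(ε·1σ).
T⁴ = 0.720·487/(0.91·1·5.67×10⁻⁸) = 6.796×10⁹ K⁴.
T = (6.796×10⁹)^(1/4).

T ≈ 287 K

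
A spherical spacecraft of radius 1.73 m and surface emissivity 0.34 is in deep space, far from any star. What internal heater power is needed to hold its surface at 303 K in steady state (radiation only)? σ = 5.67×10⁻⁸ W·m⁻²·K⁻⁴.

P ≈ 6110 W

P = εσ·4πr²·T⁴.
4πr² = 37.61 m²; T⁴ = 8.429×10⁹ K⁴.
P = 0.34·5.67×10⁻⁸·37.61·8.429×10⁹.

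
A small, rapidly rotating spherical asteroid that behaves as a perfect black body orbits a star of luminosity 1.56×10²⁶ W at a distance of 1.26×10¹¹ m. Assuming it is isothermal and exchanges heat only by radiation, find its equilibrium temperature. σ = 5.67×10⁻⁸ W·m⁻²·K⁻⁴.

T ≈ 242 K

First find the stellar flux at distance d: S = L/(4πd²) = 1.56×10²⁶/(4π·(1.26×10¹¹)²) = 781.9 W/m².
For an isothermal sphere, absorbed (1−a)S·πr² = emitted σ·4πr²·T⁴, so T⁴ = (1−a)S/(4σ).
T⁴ = 1.00·781.9/(4·5.67×10⁻⁸) = 3.448×10⁹ K⁴.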